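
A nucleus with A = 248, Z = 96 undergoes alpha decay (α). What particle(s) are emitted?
α particle = ⁴₂He (2 protons + 2 neutrons)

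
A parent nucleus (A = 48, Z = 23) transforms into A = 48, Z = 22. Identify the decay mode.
ΔA = 0, ΔZ = -1 ⇒ beta-plus decay (β⁺) or electron capture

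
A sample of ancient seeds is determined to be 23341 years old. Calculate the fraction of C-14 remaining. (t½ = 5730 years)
N/N₀ = (1/2)^(t/t½) = 0.0594 = 5.94%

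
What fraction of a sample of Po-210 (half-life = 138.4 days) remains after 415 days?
N/N₀ = (1/2)^(t/t½) = 0.1251 = 12.5%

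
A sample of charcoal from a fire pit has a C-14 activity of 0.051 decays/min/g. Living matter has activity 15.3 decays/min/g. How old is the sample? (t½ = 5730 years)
Age = t½ × log₂(A₀/A) = 47150 years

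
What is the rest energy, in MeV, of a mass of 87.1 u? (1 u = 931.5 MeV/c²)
E = mc² = 81130 MeV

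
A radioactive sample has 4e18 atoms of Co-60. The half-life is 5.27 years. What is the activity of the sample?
A = λN = 5.261e17 decays/year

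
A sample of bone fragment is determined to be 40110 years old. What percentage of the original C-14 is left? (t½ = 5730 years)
N/N₀ = (1/2)^(t/t½) = 0.007812 = 0.781%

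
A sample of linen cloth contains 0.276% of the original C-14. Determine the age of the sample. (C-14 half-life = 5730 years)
Age = t½ × log₂(1/ratio) = 48710 years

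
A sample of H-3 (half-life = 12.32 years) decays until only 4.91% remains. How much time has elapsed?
t = t½ × log₂(N₀/N) = 53.57 years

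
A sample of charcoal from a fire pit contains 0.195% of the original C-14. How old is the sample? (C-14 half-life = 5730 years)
Age = t½ × log₂(1/ratio) = 51580 years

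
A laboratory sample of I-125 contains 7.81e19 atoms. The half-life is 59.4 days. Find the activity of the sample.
A = λN = 9.114e17 decays/day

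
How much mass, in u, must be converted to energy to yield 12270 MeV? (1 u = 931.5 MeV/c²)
m = E/c² = 13.17 u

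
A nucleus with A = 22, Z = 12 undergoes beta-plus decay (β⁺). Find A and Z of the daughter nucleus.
Daughter: A = 22, Z = 11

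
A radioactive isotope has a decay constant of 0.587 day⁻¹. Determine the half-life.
t½ = ln(2)/λ = 1.181 days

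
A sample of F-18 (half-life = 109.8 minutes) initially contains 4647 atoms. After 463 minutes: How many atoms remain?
N = N₀(1/2)^(t/t½) = 249.9 atoms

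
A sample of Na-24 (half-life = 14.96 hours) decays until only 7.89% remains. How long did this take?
t = t½ × log₂(N₀/N) = 54.81 hours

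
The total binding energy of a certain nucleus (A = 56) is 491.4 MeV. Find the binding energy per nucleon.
B.E./A = 491.4/56 = 8.775 MeV/nucleon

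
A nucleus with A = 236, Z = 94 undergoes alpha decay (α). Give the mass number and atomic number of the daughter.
Daughter: A = 232, Z = 92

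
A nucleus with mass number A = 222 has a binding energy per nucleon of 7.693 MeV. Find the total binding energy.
B.E. = 7.693 × 222 = 1708 MeV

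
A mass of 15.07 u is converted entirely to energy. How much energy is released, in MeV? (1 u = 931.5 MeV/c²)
E = mc² = 14040 MeV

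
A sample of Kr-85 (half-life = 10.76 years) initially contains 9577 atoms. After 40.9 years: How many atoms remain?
N = N₀(1/2)^(t/t½) = 687 atoms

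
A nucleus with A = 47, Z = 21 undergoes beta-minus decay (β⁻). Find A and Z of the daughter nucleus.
Daughter: A = 47, Z = 22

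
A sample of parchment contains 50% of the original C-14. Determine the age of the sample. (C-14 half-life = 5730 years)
Age = t½ × log₂(1/ratio) = 5730 years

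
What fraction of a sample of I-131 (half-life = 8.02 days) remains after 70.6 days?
N/N₀ = (1/2)^(t/t½) = 0.002239 = 0.224%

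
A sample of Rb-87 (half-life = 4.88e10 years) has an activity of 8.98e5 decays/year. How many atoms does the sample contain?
N = A/λ = 6.322e16 atoms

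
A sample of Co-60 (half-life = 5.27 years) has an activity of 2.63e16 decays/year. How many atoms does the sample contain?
N = A/λ = 2e17 atoms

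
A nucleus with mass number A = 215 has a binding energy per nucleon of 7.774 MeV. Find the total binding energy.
B.E. = 7.774 × 215 = 1671 MeV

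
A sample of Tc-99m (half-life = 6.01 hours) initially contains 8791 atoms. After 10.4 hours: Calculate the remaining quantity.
N = N₀(1/2)^(t/t½) = 2649 atoms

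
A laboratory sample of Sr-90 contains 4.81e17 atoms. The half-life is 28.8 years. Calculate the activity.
A = λN = 1.158e16 decays/year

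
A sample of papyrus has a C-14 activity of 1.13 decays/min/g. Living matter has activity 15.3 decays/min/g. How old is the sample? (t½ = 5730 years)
Age = t½ × log₂(A₀/A) = 21540 years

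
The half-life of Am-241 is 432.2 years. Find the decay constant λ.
λ = ln(2)/t½ = 0.001604 year⁻¹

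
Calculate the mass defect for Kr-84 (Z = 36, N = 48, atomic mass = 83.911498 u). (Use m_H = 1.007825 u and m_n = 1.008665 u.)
Δm = Z·m_H + N·m_n − M = 0.7861 u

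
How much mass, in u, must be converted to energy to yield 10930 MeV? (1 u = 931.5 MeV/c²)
m = E/c² = 11.73 u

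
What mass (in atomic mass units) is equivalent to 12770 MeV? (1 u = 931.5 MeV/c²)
m = E/c² = 13.71 u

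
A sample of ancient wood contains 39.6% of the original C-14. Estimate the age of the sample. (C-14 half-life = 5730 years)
Age = t½ × log₂(1/ratio) = 7658 years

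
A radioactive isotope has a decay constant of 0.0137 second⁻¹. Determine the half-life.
t½ = ln(2)/λ = 50.59 seconds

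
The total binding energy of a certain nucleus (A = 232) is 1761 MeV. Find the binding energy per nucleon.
B.E./A = 1761/232 = 7.591 MeV/nucleon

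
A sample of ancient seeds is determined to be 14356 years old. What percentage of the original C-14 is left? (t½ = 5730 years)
N/N₀ = (1/2)^(t/t½) = 0.1761 = 17.6%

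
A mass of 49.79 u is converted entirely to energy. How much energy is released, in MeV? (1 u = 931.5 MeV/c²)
E = mc² = 46380 MeV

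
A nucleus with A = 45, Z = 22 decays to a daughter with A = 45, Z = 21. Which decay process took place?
ΔA = 0, ΔZ = -1 ⇒ beta-plus decay (β⁺) or electron capture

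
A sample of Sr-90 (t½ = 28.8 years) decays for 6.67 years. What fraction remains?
N/N₀ = (1/2)^(t/t½) = 0.8517 = 85.2%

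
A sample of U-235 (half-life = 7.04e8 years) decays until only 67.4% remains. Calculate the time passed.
t = t½ × log₂(N₀/N) = 4.007e8 years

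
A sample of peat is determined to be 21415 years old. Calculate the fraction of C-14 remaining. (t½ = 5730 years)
N/N₀ = (1/2)^(t/t½) = 0.07498 = 7.5%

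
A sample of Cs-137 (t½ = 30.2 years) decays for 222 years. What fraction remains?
N/N₀ = (1/2)^(t/t½) = 0.006125 = 0.613%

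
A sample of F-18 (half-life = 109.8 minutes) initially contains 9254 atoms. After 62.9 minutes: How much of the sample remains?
N = N₀(1/2)^(t/t½) = 6221 atoms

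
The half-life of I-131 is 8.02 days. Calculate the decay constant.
λ = ln(2)/t½ = 0.08643 day⁻¹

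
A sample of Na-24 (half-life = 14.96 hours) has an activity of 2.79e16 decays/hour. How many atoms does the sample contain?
N = A/λ = 6.022e17 atoms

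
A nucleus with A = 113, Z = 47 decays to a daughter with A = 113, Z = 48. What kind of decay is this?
ΔA = 0, ΔZ = +1 ⇒ beta-minus decay (β⁻)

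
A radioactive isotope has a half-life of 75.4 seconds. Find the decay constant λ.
λ = ln(2)/t½ = 0.009193 second⁻¹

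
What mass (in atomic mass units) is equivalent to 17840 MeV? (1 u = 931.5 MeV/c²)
m = E/c² = 19.15 u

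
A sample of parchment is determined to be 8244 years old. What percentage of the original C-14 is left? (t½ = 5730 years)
N/N₀ = (1/2)^(t/t½) = 0.3689 = 36.9%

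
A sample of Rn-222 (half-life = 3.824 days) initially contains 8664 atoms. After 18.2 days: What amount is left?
N = N₀(1/2)^(t/t½) = 319.9 atoms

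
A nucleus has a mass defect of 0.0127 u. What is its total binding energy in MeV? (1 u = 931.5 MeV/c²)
B.E. = Δm × 931.5 = 11.83 MeV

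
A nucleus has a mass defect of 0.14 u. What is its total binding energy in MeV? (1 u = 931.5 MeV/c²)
B.E. = Δm × 931.5 = 130.4 MeV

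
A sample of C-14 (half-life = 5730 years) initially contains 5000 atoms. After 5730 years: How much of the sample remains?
N = N₀(1/2)^(t/t½) = 2500 atoms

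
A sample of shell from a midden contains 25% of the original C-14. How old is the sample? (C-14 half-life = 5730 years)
Age = t½ × log₂(1/ratio) = 11460 years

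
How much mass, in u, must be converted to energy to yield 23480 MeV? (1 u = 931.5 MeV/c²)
m = E/c² = 25.21 u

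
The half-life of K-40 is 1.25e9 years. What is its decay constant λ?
λ = ln(2)/t½ = 5.545e-10 year⁻¹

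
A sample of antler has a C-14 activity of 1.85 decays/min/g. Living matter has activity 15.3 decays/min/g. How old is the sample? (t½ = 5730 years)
Age = t½ × log₂(A₀/A) = 17460 years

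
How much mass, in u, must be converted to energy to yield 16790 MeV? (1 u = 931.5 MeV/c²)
m = E/c² = 18.02 u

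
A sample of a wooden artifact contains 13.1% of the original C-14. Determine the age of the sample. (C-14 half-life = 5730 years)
Age = t½ × log₂(1/ratio) = 16800 years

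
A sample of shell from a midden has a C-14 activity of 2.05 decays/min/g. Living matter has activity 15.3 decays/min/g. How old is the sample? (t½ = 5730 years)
Age = t½ × log₂(A₀/A) = 16620 years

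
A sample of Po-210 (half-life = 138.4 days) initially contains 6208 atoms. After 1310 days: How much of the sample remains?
N = N₀(1/2)^(t/t½) = 8.782 atoms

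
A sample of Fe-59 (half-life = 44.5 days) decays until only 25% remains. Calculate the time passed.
t = t½ × log₂(N₀/N) = 89 days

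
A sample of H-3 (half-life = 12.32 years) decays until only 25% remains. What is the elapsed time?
t = t½ × log₂(N₀/N) = 24.64 years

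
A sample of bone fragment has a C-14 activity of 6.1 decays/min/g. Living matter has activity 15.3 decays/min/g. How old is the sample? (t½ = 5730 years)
Age = t½ × log₂(A₀/A) = 7602 years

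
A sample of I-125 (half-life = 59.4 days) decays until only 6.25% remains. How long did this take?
t = t½ × log₂(N₀/N) = 237.6 days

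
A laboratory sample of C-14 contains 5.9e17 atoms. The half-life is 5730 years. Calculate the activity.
A = λN = 7.137e13 decays/year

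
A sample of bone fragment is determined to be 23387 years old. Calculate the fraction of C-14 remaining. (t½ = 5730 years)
N/N₀ = (1/2)^(t/t½) = 0.05907 = 5.91%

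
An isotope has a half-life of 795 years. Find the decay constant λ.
λ = ln(2)/t½ = 8.719e-4 year⁻¹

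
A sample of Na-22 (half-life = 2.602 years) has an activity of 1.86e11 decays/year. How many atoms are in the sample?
N = A/λ = 6.982e11 atoms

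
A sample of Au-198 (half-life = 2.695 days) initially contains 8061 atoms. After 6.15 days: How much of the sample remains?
N = N₀(1/2)^(t/t½) = 1657 atoms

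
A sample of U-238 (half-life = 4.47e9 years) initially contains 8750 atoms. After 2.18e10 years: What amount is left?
N = N₀(1/2)^(t/t½) = 297.8 atoms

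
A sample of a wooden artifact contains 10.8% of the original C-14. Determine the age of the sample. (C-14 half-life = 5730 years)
Age = t½ × log₂(1/ratio) = 18400 years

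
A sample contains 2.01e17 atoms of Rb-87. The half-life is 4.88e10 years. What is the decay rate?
A = λN = 2.855e6 decays/year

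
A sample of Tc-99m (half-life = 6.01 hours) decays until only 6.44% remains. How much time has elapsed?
t = t½ × log₂(N₀/N) = 23.78 hours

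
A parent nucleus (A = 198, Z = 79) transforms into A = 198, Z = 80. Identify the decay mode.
ΔA = 0, ΔZ = +1 ⇒ beta-minus decay (β⁻)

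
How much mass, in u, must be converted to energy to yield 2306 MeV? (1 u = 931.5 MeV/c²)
m = E/c² = 2.476 u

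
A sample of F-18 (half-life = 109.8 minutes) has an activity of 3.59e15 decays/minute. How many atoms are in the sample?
N = A/λ = 5.687e17 atoms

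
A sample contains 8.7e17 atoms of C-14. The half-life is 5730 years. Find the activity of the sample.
A = λN = 1.052e14 decays/year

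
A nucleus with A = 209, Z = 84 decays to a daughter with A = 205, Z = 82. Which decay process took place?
ΔA = -4, ΔZ = -2 ⇒ alpha decay (α)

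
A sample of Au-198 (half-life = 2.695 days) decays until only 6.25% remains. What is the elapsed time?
t = t½ × log₂(N₀/N) = 10.78 days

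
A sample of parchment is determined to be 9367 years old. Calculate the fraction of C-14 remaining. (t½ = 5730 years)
N/N₀ = (1/2)^(t/t½) = 0.322 = 32.2%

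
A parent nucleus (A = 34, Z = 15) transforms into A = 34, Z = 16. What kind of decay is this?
ΔA = 0, ΔZ = +1 ⇒ beta-minus decay (β⁻)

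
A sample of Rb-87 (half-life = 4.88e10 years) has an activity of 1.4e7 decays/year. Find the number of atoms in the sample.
N = A/λ = 9.856e17 atoms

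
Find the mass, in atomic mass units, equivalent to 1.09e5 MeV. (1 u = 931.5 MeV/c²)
m = E/c² = 117 u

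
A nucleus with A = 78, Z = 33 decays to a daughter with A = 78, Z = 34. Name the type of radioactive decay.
ΔA = 0, ΔZ = +1 ⇒ beta-minus decay (β⁻)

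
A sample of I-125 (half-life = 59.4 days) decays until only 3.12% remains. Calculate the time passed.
t = t½ × log₂(N₀/N) = 297.1 days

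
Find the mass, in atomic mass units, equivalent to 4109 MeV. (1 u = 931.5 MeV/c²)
m = E/c² = 4.411 u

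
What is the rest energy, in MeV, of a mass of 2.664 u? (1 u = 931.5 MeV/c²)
E = mc² = 2482 MeV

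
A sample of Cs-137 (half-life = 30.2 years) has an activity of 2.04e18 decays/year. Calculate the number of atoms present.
N = A/λ = 8.888e19 atoms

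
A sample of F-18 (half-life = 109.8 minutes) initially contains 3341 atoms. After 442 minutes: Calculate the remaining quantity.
N = N₀(1/2)^(t/t½) = 205.2 atoms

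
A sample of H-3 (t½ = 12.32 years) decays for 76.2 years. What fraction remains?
N/N₀ = (1/2)^(t/t½) = 0.01374 = 1.37%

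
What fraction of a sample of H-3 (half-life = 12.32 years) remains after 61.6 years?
N/N₀ = (1/2)^(t/t½) = 0.03125 = 3.12%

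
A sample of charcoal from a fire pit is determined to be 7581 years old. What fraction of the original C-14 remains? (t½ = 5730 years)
N/N₀ = (1/2)^(t/t½) = 0.3997 = 40%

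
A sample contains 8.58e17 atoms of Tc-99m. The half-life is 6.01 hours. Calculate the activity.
A = λN = 9.896e16 decays/hour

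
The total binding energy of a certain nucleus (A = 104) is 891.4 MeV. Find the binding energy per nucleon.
B.E./A = 891.4/104 = 8.571 MeV/nucleon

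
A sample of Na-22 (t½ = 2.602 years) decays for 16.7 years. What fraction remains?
N/N₀ = (1/2)^(t/t½) = 0.01169 = 1.17%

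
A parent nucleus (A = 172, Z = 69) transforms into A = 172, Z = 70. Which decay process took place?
ΔA = 0, ΔZ = +1 ⇒ beta-minus decay (β⁻)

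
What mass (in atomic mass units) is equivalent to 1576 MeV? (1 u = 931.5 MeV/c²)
m = E/c² = 1.692 u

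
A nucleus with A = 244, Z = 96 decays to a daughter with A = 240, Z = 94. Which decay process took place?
ΔA = -4, ΔZ = -2 ⇒ alpha decay (α)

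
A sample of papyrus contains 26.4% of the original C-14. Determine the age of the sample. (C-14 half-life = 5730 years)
Age = t½ × log₂(1/ratio) = 11010 years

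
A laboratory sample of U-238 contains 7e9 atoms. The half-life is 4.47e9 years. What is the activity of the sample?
A = λN = 1.085 decays/year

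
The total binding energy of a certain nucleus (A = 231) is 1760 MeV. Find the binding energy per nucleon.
B.E./A = 1760/231 = 7.619 MeV/nucleon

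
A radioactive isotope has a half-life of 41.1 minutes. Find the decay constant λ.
λ = ln(2)/t½ = 0.01686 minute⁻¹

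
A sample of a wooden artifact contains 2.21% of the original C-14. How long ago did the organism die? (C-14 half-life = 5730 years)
Age = t½ × log₂(1/ratio) = 31510 years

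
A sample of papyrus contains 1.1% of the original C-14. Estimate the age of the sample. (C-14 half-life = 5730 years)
Age = t½ × log₂(1/ratio) = 37280 years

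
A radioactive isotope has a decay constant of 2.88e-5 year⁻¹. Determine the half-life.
t½ = ln(2)/λ = 24070 years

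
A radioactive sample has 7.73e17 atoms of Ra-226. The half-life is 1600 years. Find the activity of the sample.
A = λN = 3.349e14 decays/year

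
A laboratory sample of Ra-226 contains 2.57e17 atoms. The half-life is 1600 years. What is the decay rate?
A = λN = 1.113e14 decays/year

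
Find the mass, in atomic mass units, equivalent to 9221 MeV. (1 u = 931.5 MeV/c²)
m = E/c² = 9.899 u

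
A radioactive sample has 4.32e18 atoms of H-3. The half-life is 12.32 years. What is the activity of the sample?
A = λN = 2.431e17 decays/year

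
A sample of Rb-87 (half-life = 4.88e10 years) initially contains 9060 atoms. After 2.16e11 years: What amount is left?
N = N₀(1/2)^(t/t½) = 421.4 atoms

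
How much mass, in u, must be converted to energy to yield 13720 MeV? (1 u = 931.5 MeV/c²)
m = E/c² = 14.73 u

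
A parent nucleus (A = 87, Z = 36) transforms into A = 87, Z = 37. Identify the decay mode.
ΔA = 0, ΔZ = +1 ⇒ beta-minus decay (β⁻)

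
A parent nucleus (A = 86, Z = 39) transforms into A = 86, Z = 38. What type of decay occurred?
ΔA = 0, ΔZ = -1 ⇒ beta-plus decay (β⁺) or electron capture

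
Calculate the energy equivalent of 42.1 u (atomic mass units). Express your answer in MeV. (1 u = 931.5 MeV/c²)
E = mc² = 39220 MeV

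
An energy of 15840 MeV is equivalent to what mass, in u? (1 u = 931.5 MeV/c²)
m = E/c² = 17 u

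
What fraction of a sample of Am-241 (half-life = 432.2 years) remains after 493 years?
N/N₀ = (1/2)^(t/t½) = 0.4535 = 45.4%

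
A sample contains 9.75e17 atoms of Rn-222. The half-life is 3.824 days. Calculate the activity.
A = λN = 1.767e17 decays/day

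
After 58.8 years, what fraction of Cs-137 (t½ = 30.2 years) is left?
N/N₀ = (1/2)^(t/t½) = 0.2594 = 25.9%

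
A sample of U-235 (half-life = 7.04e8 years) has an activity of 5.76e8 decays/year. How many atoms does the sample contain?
N = A/λ = 5.85e17 atoms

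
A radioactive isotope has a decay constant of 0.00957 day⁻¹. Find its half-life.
t½ = ln(2)/λ = 72.43 days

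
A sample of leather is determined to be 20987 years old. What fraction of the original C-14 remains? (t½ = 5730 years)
N/N₀ = (1/2)^(t/t½) = 0.07896 = 7.9%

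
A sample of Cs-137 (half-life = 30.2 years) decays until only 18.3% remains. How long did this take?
t = t½ × log₂(N₀/N) = 73.99 years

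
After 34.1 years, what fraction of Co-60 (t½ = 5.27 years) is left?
N/N₀ = (1/2)^(t/t½) = 0.01128 = 1.13%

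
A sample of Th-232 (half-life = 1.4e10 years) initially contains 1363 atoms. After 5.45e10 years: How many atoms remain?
N = N₀(1/2)^(t/t½) = 91.75 atoms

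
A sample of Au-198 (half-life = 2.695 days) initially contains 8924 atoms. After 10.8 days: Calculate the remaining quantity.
N = N₀(1/2)^(t/t½) = 554.9 atoms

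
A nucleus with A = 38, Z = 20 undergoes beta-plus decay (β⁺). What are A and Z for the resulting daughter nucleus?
Daughter: A = 38, Z = 19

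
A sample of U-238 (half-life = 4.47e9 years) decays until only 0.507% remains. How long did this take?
t = t½ × log₂(N₀/N) = 3.408e10 years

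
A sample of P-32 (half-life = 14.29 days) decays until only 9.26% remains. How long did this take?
t = t½ × log₂(N₀/N) = 49.06 days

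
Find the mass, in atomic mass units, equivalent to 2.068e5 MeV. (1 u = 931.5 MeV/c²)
m = E/c² = 222 u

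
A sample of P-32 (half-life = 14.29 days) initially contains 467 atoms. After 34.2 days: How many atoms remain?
N = N₀(1/2)^(t/t½) = 88.89 atoms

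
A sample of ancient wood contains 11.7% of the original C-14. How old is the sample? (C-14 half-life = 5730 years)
Age = t½ × log₂(1/ratio) = 17740 years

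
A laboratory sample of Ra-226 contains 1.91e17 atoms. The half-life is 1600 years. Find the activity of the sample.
A = λN = 8.274e13 decays/year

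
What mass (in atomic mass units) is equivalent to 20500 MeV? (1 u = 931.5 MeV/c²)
m = E/c² = 22.01 u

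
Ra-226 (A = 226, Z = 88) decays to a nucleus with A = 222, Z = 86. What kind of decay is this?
ΔA = -4, ΔZ = -2 ⇒ alpha decay (α)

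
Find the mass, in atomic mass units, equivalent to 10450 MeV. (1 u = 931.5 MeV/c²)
m = E/c² = 11.22 u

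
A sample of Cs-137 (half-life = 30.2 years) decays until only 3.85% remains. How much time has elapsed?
t = t½ × log₂(N₀/N) = 141.9 years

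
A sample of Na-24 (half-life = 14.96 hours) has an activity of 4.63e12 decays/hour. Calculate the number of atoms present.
N = A/λ = 9.993e13 atoms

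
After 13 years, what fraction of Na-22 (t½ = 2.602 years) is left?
N/N₀ = (1/2)^(t/t½) = 0.03133 = 3.13%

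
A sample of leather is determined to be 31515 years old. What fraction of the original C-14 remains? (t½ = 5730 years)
N/N₀ = (1/2)^(t/t½) = 0.0221 = 2.21%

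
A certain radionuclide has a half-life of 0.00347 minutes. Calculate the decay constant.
λ = ln(2)/t½ = 199.8 minute⁻¹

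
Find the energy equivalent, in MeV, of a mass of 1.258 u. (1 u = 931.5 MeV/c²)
E = mc² = 1172 MeV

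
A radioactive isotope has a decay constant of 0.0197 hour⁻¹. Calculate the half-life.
t½ = ln(2)/λ = 35.19 hours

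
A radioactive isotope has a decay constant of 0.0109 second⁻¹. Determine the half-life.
t½ = ln(2)/λ = 63.59 seconds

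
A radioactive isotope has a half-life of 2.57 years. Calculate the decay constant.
λ = ln(2)/t½ = 0.2697 year⁻¹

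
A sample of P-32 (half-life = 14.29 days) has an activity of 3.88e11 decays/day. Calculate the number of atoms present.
N = A/λ = 7.999e12 atoms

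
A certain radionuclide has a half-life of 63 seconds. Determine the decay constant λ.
λ = ln(2)/t½ = 0.011 second⁻¹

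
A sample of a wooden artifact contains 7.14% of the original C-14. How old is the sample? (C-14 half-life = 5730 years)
Age = t½ × log₂(1/ratio) = 21820 years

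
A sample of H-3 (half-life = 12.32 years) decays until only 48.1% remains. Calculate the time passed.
t = t½ × log₂(N₀/N) = 13.01 years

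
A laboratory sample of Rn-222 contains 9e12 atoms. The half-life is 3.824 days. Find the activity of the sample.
A = λN = 1.631e12 decays/day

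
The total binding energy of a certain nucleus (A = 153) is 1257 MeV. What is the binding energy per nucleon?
B.E./A = 1257/153 = 8.216 MeV/nucleon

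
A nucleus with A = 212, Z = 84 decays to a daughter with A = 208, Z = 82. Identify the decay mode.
ΔA = -4, ΔZ = -2 ⇒ alpha decay (α)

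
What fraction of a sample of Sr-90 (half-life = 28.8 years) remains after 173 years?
N/N₀ = (1/2)^(t/t½) = 0.01555 = 1.55%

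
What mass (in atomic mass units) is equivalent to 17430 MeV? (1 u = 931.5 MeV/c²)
m = E/c² = 18.71 u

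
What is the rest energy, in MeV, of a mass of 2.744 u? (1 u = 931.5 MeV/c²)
E = mc² = 2556 MeV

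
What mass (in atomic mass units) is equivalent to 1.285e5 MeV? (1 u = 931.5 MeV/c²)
m = E/c² = 137.9 u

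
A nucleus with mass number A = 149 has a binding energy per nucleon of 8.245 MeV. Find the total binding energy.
B.E. = 8.245 × 149 = 1229 MeV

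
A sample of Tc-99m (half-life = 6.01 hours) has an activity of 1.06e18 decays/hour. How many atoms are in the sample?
N = A/λ = 9.191e18 atoms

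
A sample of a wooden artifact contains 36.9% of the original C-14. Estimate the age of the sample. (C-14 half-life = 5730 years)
Age = t½ × log₂(1/ratio) = 8242 years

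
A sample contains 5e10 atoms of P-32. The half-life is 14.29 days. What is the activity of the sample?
A = λN = 2.425e9 decays/day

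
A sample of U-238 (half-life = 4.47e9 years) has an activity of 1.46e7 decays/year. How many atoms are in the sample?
N = A/λ = 9.415e16 atoms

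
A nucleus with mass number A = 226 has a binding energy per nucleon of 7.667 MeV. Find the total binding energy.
B.E. = 7.667 × 226 = 1733 MeV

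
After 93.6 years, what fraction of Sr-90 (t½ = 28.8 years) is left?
N/N₀ = (1/2)^(t/t½) = 0.1051 = 10.5%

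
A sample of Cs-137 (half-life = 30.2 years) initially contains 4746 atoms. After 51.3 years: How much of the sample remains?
N = N₀(1/2)^(t/t½) = 1462 atoms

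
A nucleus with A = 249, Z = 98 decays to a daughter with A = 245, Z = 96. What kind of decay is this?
ΔA = -4, ΔZ = -2 ⇒ alpha decay (α)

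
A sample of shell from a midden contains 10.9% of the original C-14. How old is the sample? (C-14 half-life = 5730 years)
Age = t½ × log₂(1/ratio) = 18320 years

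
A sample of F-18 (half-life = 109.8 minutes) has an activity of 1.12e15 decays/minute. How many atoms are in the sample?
N = A/λ = 1.774e17 atoms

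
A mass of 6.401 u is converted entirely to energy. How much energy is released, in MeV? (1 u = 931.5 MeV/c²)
E = mc² = 5963 MeV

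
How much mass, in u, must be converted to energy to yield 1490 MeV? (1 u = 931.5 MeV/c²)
m = E/c² = 1.6 u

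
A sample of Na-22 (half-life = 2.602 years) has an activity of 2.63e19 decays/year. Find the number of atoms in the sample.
N = A/λ = 9.873e19 atoms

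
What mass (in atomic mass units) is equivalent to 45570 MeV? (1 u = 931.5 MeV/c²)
m = E/c² = 48.92 u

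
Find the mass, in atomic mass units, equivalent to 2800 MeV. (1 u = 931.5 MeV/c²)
m = E/c² = 3.006 u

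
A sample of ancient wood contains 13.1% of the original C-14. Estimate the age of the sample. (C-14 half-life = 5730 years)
Age = t½ × log₂(1/ratio) = 16800 years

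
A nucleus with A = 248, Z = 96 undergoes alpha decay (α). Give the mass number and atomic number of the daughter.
Daughter: A = 244, Z = 94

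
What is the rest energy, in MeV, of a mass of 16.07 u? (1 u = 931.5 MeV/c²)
E = mc² = 14970 MeV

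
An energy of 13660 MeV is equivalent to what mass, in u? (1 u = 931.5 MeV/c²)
m = E/c² = 14.66 u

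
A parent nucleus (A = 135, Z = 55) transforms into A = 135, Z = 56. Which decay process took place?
ΔA = 0, ΔZ = +1 ⇒ beta-minus decay (β⁻)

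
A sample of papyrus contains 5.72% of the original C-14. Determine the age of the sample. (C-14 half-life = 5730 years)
Age = t½ × log₂(1/ratio) = 23650 years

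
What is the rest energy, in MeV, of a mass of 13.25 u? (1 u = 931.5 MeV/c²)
E = mc² = 12340 MeV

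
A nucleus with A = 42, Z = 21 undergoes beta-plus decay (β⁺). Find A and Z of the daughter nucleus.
Daughter: A = 42, Z = 20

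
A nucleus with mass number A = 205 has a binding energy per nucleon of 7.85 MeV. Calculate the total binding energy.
B.E. = 7.85 × 205 = 1609 MeV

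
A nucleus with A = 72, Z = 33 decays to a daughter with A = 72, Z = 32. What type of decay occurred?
ΔA = 0, ΔZ = -1 ⇒ beta-plus decay (β⁺) or electron capture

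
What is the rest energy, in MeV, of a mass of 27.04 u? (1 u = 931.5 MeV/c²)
E = mc² = 25190 MeV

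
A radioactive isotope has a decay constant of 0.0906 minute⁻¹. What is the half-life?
t½ = ln(2)/λ = 7.651 minutes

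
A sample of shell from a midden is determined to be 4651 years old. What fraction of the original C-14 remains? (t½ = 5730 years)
N/N₀ = (1/2)^(t/t½) = 0.5697 = 57%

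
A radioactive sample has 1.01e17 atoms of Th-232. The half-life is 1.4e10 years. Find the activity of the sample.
A = λN = 5.001e6 decays/year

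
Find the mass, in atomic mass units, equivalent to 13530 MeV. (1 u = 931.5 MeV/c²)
m = E/c² = 14.52 u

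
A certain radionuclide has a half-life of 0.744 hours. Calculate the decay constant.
λ = ln(2)/t½ = 0.9316 hour⁻¹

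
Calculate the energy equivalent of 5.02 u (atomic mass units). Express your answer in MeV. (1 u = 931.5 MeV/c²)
E = mc² = 4676 MeV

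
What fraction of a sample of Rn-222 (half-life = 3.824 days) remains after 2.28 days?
N/N₀ = (1/2)^(t/t½) = 0.6615 = 66.1%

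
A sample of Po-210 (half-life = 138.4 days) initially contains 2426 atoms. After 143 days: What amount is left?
N = N₀(1/2)^(t/t½) = 1185 atoms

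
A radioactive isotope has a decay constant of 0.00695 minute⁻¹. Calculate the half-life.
t½ = ln(2)/λ = 99.73 minutes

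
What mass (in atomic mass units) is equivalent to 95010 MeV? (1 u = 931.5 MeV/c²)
m = E/c² = 102 u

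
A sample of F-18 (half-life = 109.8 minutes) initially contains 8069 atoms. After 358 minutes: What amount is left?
N = N₀(1/2)^(t/t½) = 842 atoms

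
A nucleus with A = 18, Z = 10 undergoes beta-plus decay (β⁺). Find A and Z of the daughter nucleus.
Daughter: A = 18, Z = 9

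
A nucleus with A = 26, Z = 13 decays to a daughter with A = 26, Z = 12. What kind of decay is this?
ΔA = 0, ΔZ = -1 ⇒ beta-plus decay (β⁺) or electron capture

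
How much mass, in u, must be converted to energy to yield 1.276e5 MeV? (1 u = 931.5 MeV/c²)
m = E/c² = 137 u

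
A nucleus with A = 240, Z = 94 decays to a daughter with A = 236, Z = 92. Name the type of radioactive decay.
ΔA = -4, ΔZ = -2 ⇒ alpha decay (α)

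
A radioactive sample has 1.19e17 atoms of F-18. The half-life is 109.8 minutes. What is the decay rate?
A = λN = 7.512e14 decays/minute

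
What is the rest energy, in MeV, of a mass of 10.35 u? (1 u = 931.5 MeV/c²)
E = mc² = 9641 MeV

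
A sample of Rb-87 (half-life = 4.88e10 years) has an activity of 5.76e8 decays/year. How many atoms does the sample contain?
N = A/λ = 4.055e19 atoms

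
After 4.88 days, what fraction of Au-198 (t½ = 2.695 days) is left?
N/N₀ = (1/2)^(t/t½) = 0.285 = 28.5%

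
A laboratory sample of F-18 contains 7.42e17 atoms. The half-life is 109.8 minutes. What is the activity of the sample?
A = λN = 4.684e15 decays/minute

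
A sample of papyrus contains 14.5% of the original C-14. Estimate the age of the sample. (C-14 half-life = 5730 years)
Age = t½ × log₂(1/ratio) = 15960 years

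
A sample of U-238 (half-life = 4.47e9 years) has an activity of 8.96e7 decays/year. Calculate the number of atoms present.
N = A/λ = 5.778e17 atoms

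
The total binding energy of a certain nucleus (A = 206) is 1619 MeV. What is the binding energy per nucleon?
B.E./A = 1619/206 = 7.859 MeV/nucleon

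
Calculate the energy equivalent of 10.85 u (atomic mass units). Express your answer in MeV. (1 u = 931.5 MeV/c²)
E = mc² = 10110 MeV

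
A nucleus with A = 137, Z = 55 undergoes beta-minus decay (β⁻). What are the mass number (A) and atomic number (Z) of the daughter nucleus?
Daughter: A = 137, Z = 56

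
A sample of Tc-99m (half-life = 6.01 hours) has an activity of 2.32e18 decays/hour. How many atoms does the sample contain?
N = A/λ = 2.012e19 atoms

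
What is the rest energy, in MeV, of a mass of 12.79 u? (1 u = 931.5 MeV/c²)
E = mc² = 11910 MeV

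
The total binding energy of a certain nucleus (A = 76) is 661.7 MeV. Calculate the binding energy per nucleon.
B.E./A = 661.7/76 = 8.707 MeV/nucleon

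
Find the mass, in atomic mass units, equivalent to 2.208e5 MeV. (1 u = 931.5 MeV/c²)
m = E/c² = 237 u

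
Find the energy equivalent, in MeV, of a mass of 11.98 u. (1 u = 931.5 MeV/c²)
E = mc² = 11160 MeV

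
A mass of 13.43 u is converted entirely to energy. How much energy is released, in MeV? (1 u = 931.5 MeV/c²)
E = mc² = 12510 MeV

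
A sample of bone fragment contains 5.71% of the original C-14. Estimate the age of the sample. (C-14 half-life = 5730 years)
Age = t½ × log₂(1/ratio) = 23670 years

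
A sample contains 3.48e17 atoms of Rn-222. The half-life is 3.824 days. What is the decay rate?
A = λN = 6.308e16 decays/day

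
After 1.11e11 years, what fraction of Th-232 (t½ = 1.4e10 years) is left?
N/N₀ = (1/2)^(t/t½) = 0.004105 = 0.41%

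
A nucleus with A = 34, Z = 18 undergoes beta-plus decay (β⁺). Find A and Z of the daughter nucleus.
Daughter: A = 34, Z = 17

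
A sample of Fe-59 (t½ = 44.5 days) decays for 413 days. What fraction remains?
N/N₀ = (1/2)^(t/t½) = 0.001608 = 0.161%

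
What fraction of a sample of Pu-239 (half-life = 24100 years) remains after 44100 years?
N/N₀ = (1/2)^(t/t½) = 0.2813 = 28.1%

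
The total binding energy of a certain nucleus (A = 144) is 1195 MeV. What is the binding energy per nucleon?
B.E./A = 1195/144 = 8.299 MeV/nucleon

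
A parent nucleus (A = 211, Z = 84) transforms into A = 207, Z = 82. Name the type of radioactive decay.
ΔA = -4, ΔZ = -2 ⇒ alpha decay (α)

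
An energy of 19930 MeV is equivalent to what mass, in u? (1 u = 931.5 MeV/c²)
m = E/c² = 21.4 u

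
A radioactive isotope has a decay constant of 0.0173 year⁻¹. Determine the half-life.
t½ = ln(2)/λ = 40.07 years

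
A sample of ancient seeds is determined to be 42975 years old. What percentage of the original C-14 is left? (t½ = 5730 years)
N/N₀ = (1/2)^(t/t½) = 0.005524 = 0.552%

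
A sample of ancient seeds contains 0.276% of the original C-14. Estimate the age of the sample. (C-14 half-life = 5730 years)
Age = t½ × log₂(1/ratio) = 48710 years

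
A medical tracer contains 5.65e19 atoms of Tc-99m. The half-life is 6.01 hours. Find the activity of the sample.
A = λN = 6.516e18 decays/hour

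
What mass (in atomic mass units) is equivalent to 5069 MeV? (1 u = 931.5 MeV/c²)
m = E/c² = 5.442 u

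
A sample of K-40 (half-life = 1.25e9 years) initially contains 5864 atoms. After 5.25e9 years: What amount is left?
N = N₀(1/2)^(t/t½) = 319.1 atoms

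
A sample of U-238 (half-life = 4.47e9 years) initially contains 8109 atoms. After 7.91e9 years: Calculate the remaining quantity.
N = N₀(1/2)^(t/t½) = 2378 atoms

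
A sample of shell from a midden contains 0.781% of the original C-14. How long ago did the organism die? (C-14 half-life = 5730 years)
Age = t½ × log₂(1/ratio) = 40110 years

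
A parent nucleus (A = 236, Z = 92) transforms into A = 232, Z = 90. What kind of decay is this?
ΔA = -4, ΔZ = -2 ⇒ alpha decay (α)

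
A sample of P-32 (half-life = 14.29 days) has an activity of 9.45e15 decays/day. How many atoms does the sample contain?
N = A/λ = 1.948e17 atoms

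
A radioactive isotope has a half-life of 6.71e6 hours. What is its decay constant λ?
λ = ln(2)/t½ = 1.033e-7 hour⁻¹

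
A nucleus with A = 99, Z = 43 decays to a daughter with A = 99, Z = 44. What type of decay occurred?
ΔA = 0, ΔZ = +1 ⇒ beta-minus decay (β⁻)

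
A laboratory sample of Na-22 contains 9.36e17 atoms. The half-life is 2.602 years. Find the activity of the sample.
A = λN = 2.493e17 decays/year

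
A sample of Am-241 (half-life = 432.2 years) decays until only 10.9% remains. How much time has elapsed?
t = t½ × log₂(N₀/N) = 1382 years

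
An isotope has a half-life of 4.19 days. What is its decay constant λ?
λ = ln(2)/t½ = 0.1654 day⁻¹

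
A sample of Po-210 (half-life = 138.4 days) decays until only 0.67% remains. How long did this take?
t = t½ × log₂(N₀/N) = 999.5 days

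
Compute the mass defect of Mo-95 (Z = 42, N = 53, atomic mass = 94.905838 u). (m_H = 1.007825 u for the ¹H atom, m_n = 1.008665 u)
Δm = Z·m_H + N·m_n − M = 0.8821 u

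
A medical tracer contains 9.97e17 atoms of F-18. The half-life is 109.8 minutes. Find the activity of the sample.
A = λN = 6.294e15 decays/minute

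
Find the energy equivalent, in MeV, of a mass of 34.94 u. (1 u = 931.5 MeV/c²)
E = mc² = 32550 MeV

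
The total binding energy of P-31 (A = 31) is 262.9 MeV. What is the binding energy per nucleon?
B.E./A = 262.9/31 = 8.481 MeV/nucleon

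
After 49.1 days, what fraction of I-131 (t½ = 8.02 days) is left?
N/N₀ = (1/2)^(t/t½) = 0.01436 = 1.44%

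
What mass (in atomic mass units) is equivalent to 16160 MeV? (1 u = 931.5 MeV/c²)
m = E/c² = 17.35 u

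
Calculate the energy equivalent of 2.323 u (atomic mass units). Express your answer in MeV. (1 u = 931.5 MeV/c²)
E = mc² = 2164 MeV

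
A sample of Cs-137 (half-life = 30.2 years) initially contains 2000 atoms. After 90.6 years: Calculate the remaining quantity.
N = N₀(1/2)^(t/t½) = 250 atoms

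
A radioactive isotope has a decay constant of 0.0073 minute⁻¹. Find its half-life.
t½ = ln(2)/λ = 94.95 minutes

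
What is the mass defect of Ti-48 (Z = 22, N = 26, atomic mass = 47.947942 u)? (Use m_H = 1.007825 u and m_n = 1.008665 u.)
Δm = Z·m_H + N·m_n − M = 0.4495 u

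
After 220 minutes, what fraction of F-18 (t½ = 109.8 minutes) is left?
N/N₀ = (1/2)^(t/t½) = 0.2494 = 24.9%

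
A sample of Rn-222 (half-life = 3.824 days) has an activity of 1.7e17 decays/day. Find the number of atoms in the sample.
N = A/λ = 9.379e17 atoms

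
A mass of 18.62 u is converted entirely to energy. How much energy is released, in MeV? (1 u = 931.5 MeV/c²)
E = mc² = 17340 MeV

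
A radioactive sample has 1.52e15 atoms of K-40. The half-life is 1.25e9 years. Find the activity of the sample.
A = λN = 8.429e5 decays/year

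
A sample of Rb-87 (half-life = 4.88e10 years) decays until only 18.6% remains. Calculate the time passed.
t = t½ × log₂(N₀/N) = 1.184e11 years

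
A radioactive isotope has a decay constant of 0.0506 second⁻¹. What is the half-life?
t½ = ln(2)/λ = 13.7 seconds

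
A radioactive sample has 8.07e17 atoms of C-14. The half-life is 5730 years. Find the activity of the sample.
A = λN = 9.762e13 decays/year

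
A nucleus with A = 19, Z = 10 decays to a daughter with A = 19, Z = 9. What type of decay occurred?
ΔA = 0, ΔZ = -1 ⇒ beta-plus decay (β⁺) or electron capture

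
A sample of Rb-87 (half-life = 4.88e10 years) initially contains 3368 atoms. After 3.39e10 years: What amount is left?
N = N₀(1/2)^(t/t½) = 2081 atoms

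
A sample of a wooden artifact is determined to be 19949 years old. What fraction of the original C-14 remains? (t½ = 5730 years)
N/N₀ = (1/2)^(t/t½) = 0.08953 = 8.95%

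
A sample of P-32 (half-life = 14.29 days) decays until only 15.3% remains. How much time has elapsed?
t = t½ × log₂(N₀/N) = 38.7 days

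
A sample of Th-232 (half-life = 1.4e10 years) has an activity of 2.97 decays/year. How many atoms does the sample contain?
N = A/λ = 5.999e10 atoms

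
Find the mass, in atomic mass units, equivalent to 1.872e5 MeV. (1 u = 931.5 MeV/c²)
m = E/c² = 201 u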